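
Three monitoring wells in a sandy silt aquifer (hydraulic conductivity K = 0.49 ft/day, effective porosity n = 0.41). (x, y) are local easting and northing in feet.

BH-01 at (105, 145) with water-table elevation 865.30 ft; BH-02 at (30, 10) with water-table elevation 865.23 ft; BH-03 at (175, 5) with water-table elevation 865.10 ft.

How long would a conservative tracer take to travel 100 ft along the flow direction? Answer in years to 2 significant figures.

Three-point gradient (reference BH-01): Δ to BH-02 = (-75, -135, -0.07), Δ to BH-03 = (70, -140, -0.20).
∂h/∂x = -0.0008622, ∂h/∂y = +0.0009975 (det = 19950).
|∇h| = √(-0.0008622² + 0.0009975²) = 0.001318
Seepage velocity v = K·i/n = 0.49 × 0.001318 / 0.41 = 0.001575 ft/day.
t = 100 / 0.001575 = 6.349e+04 days = 174 years.

170 years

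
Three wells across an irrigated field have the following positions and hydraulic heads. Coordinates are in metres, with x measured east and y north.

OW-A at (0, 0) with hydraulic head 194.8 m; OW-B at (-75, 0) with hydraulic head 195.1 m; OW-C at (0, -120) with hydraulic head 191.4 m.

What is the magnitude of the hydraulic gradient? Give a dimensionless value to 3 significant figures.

0.0286

∂h/∂x = (195.1 − 194.8) / (-75 − 0) = -0.004000
∂h/∂y = (191.4 − 194.8) / (-120 − 0) = +0.02833
|∇h| = √(-0.004000² + 0.02833²) = 0.02861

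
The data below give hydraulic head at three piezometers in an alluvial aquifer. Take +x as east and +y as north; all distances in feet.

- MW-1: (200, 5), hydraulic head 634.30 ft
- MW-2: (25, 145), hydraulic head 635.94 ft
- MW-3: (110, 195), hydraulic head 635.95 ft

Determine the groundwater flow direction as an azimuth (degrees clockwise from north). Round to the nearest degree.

Differences from MW-1: to MW-2 (Δx, Δy, Δh) = (-175, 140, +1.64); to MW-3 = (-90, 190, +1.65).
Solve a·Δx + b·Δy = Δh: det = (-175)·190 − (-90)·140 = -20650.
∂h/∂x = [(+1.64)·190 − (+1.65)·140] / -20650 = -0.003903
∂h/∂y = [(-175)·(+1.65) − (-90)·(+1.64)] / -20650 = +0.006835
Flow direction (−∇h) has components (+0.003903 E, -0.006835 N).
Azimuth = atan2(E, N) = atan2(+0.003903, -0.006835) = 150.3° ≈ 150°.

150°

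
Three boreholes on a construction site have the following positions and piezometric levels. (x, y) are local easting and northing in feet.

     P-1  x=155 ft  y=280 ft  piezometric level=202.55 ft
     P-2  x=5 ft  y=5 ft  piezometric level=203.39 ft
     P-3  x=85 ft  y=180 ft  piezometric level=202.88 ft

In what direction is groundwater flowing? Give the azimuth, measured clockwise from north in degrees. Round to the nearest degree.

Differences from P-1: to P-2 (Δx, Δy, Δh) = (-150, -275, +0.84); to P-3 = (-70, -100, +0.33).
Determinant of the coordinate differences = (-150)·(-100) − (-70)·(-275) = -4250.
∂h/∂x = [(+0.84)·(-100) − (+0.33)·(-275)] / -4250 = -0.001588
∂h/∂y = [(-150)·(+0.33) − (-70)·(+0.84)] / -4250 = -0.002188
Flow direction (−∇h) has components (+0.001588 E, +0.002188 N).
Azimuth = atan2(E, N) = atan2(+0.001588, +0.002188) = 36.0° ≈ 036°.

036°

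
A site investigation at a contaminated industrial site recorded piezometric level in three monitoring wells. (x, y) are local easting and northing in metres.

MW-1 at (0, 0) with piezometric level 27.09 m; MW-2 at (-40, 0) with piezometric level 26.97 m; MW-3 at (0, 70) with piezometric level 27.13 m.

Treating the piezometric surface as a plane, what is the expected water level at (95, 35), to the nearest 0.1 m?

∂h/∂x = (26.97 − 27.09) / (-40 − 0) = +0.003000
∂h/∂y = (27.13 − 27.09) / (70 − 0) = +0.0005714
h(95, 35) = 27.09 + (+0.003000)·(95) + (+0.0005714)·(35) = 27.09 +0.285 +0.020 = 27.395 m.

27.4 m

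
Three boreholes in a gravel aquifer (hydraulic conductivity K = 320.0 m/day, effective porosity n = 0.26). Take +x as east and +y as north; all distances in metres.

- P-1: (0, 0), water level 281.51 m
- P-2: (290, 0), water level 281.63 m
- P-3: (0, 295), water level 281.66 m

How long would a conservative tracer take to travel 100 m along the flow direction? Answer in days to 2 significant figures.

120 days

∂h/∂x = (281.63 − 281.51) / (290 − 0) = +0.0004138
∂h/∂y = (281.66 − 281.51) / (295 − 0) = +0.0005085
|∇h| = √(0.0004138² + 0.0005085²) = 0.0006556
Seepage velocity v = K·i/n = 320.0 × 0.0006556 / 0.26 = 0.8069 m/day.
t = 100 / 0.8069 = 123.9 days.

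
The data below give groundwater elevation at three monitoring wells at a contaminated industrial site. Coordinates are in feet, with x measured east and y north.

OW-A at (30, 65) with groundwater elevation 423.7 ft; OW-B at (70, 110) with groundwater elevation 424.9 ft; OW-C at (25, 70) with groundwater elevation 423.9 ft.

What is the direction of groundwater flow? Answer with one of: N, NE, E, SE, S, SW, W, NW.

S

Differences from OW-A: to OW-B (Δx, Δy, Δh) = (40, 45, +1.2); to OW-C = (-5, 5, +0.2).
Determinant of the coordinate differences = 40·5 − (-5)·45 = 425.
∂h/∂x = [(+1.2)·5 − (+0.2)·45] / 425 = -0.007059
∂h/∂y = [40·(+0.2) − (-5)·(+1.2)] / 425 = +0.03294
Flow = −∇h = (+0.007059 east, -0.03294 north), which points south.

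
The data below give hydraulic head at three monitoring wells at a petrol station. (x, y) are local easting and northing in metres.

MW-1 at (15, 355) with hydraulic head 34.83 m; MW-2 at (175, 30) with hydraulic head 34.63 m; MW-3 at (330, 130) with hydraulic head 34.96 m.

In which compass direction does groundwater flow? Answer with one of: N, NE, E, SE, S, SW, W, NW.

SW

Differences from MW-1: to MW-2 (Δx, Δy, Δh) = (160, -325, -0.20); to MW-3 = (315, -225, +0.13).
Solve a·Δx + b·Δy = Δh: det = 160·(-225) − 315·(-325) = 66375.
∂h/∂x = [(-0.20)·(-225) − (+0.13)·(-325)] / 66375 = +0.001315
∂h/∂y = [160·(+0.13) − 315·(-0.20)] / 66375 = +0.001263
Flow = −∇h = (-0.001315 east, -0.001263 north), which points southwest.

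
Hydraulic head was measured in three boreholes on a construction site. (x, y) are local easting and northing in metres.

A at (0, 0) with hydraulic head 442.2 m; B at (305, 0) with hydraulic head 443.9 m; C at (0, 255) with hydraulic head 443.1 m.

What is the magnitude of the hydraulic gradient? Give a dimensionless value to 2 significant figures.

∂h/∂x = (443.9 − 442.2) / (305 − 0) = +0.005574
∂h/∂y = (443.1 − 442.2) / (255 − 0) = +0.003529
|∇h| = √(0.005574² + 0.003529²) = 0.006597

0.0066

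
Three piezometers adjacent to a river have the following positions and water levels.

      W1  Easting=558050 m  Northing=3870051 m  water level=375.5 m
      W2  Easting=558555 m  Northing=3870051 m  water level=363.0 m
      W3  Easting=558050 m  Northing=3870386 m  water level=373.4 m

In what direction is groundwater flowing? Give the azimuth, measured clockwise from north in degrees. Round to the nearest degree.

076°

∂h/∂x = (363.0 − 375.5) / (558555 − 558050) = -0.02475
∂h/∂y = (373.4 − 375.5) / (3870386 − 3870051) = -0.006269
Flow direction (−∇h) has components (+0.02475 E, +0.006269 N).
Azimuth = atan2(E, N) = atan2(+0.02475, +0.006269) = 75.8° ≈ 076°.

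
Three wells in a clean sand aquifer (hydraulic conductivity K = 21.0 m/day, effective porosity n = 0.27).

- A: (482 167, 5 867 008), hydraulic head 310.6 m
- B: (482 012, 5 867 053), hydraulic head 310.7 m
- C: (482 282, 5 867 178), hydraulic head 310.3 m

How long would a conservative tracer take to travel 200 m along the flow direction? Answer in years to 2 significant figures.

4.8 years

Taking A as reference: B−A = (-155, 45, +0.1); C−A = (115, 170, -0.3).
Determinant of the coordinate differences = (-155)·170 − 115·45 = -31525.
∂h/∂x = [(+0.1)·170 − (-0.3)·45] / -31525 = -0.0009675
∂h/∂y = [(-155)·(-0.3) − 115·(+0.1)] / -31525 = -0.001110
|∇h| = √(-0.0009675² + -0.001110²) = 0.001472
Seepage velocity v = K·i/n = 21.0 × 0.001472 / 0.27 = 0.1145 m/day.
t = 200 / 0.1145 = 1747 days = 4.78 years.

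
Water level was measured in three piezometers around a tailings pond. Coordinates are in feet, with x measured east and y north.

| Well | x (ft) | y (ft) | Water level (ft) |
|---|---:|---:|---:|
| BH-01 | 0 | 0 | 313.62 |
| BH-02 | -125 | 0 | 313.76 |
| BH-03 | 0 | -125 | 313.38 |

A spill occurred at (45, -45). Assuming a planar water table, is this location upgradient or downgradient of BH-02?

downgradient

∂h/∂x = (313.76 − 313.62) / (-125 − 0) = -0.001120
∂h/∂y = (313.38 − 313.62) / (-125 − 0) = +0.001920
Head at (45, -45) = 313.62 + (-0.001120)·(45) + (+0.001920)·(-45) = 313.48 ft.
That is lower than the 313.76 ft at BH-02, so the point is downgradient.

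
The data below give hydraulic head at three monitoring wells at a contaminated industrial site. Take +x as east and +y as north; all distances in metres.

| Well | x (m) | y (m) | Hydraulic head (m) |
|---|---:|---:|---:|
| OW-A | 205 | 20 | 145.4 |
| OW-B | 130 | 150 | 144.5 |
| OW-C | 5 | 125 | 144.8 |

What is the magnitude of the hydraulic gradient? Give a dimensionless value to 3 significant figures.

Taking OW-A as reference: OW-B−OW-A = (-75, 130, -0.9); OW-C−OW-A = (-200, 105, -0.6).
Solve a·Δx + b·Δy = Δh: det = (-75)·105 − (-200)·130 = 18125.
∂h/∂x = [(-0.9)·105 − (-0.6)·130] / 18125 = -0.0009103
∂h/∂y = [(-75)·(-0.6) − (-200)·(-0.9)] / 18125 = -0.007448
|∇h| = √(-0.0009103² + -0.007448²) = 0.007503

0.00750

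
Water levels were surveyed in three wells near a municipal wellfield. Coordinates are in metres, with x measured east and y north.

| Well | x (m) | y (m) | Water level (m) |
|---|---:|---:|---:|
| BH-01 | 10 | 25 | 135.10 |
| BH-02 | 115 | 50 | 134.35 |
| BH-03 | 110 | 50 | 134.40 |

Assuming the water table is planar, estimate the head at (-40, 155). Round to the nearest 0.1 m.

137.2 m

Three-point gradient (reference BH-01): Δ to BH-02 = (105, 25, -0.75), Δ to BH-03 = (100, 25, -0.70).
∂h/∂x = -0.01000, ∂h/∂y = +0.01200 (det = 125).
h(-40, 155) = 135.10 + (-0.01000)·(-50) + (+0.01200)·(130) = 135.10 +0.500 +1.560 = 137.160 m.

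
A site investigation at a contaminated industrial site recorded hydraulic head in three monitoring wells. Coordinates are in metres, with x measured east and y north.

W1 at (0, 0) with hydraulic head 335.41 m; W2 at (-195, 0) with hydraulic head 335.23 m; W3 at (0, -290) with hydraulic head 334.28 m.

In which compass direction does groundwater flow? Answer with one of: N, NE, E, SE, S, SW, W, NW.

∂h/∂x = (335.23 − 335.41) / (-195 − 0) = +0.0009231
∂h/∂y = (334.28 − 335.41) / (-290 − 0) = +0.003897
Flow = −∇h = (-0.0009231 east, -0.003897 north), which points south.

S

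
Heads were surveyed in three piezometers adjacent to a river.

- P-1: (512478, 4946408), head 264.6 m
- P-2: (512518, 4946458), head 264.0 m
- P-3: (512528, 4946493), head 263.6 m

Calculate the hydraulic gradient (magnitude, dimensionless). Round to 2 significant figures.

0.011

With h = a·x + b·y + c and P-1 as origin, the differences give:
  40·a + 50·b = -0.6
  50·a + 85·b = -1.0
Eliminate b (×85 and ×50, subtract): 900·a = -1.00 → a = ∂h/∂x = -0.001111
Back-substitute: b = ∂h/∂y = -0.01111.
|∇h| = √(-0.001111² + -0.01111²) = 0.01117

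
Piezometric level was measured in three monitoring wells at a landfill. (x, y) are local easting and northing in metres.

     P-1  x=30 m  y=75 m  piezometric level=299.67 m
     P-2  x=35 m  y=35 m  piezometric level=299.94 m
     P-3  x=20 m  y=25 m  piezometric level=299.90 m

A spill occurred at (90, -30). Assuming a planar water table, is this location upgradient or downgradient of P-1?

Taking P-1 as reference: P-2−P-1 = (5, -40, +0.27); P-3−P-1 = (-10, -50, +0.23).
Determinant of the coordinate differences = 5·(-50) − (-10)·(-40) = -650.
∂h/∂x = [(+0.27)·(-50) − (+0.23)·(-40)] / -650 = +0.006615
∂h/∂y = [5·(+0.23) − (-10)·(+0.27)] / -650 = -0.005923
Head at (90, -30) = 299.67 + (+0.006615)·(60) + (-0.005923)·(-105) = 300.69 m.
That is higher than the 299.67 m at P-1, so the point is upgradient.

upgradient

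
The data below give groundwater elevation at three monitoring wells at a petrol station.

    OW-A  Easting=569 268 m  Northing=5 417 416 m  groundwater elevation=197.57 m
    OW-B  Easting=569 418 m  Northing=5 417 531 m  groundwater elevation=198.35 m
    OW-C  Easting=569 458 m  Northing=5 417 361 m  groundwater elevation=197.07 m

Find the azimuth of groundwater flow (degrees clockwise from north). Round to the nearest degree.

With h = a·x + b·y + c and OW-A as origin, the differences give:
  150·a + 115·b = +0.78
  190·a + (-55)·b = -0.50
Eliminate b (×(-55) and ×115, subtract): -30100·a = 14.600 → a = ∂h/∂x = -0.0004850
Back-substitute: b = ∂h/∂y = +0.007415.
Flow direction (−∇h) has components (+0.0004850 E, -0.007415 N).
Azimuth = atan2(E, N) = atan2(+0.0004850, -0.007415) = 176.3° ≈ 176°.

176°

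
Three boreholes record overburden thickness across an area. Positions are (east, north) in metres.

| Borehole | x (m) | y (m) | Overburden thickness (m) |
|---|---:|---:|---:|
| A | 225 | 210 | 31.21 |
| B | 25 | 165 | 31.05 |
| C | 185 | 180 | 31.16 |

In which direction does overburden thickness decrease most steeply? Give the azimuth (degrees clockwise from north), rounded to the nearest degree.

Three-point gradient (reference A): Δ to B = (-200, -45, -0.16), Δ to C = (-40, -30, -0.05).
∂d/∂x = +0.0006071, ∂d/∂y = +0.0008571 (det = 4200).
Steepest decrease is along −∇f: components (-0.0006071 E, -0.0008571 N).
Azimuth = atan2(-0.0006071, -0.0008571) = 215.3° ≈ 215°.

215°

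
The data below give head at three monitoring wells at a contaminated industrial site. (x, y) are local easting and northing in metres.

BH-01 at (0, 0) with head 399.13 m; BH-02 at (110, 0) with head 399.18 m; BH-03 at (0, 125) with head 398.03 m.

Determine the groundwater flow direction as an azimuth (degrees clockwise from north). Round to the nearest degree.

∂h/∂x = (399.18 − 399.13) / (110 − 0) = +0.0004545
∂h/∂y = (398.03 − 399.13) / (125 − 0) = -0.008800
Flow direction (−∇h) has components (-0.0004545 E, +0.008800 N).
Azimuth = atan2(E, N) = atan2(-0.0004545, +0.008800) = 357.0° ≈ 357°.

357°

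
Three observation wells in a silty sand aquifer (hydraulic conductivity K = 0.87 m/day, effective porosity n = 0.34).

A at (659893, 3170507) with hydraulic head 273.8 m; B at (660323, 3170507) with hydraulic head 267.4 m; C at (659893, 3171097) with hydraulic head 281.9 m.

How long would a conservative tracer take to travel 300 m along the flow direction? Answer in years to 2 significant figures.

∂h/∂x = (267.4 − 273.8) / (660323 − 659893) = -0.01488
∂h/∂y = (281.9 − 273.8) / (3171097 − 3170507) = +0.01373
|∇h| = √(-0.01488² + 0.01373²) = 0.02025
Seepage velocity v = K·i/n = 0.87 × 0.02025 / 0.34 = 0.05182 m/day.
t = 300 / 0.05182 = 5789 days = 15.8 years.

16 years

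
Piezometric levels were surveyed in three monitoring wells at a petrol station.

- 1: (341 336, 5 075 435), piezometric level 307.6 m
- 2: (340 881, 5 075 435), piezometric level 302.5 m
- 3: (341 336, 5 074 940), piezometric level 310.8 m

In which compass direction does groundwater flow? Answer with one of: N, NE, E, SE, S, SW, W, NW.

∂h/∂x = (302.5 − 307.6) / (340881 − 341336) = +0.01121
∂h/∂y = (310.8 − 307.6) / (5074940 − 5075435) = -0.006465
Flow = −∇h = (-0.01121 east, +0.006465 north), which points northwest.

NW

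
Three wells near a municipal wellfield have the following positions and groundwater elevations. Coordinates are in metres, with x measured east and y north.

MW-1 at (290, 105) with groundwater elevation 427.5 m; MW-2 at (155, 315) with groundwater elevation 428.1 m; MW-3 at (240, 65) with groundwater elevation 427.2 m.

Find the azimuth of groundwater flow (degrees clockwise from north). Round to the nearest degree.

209°

Taking MW-1 as reference: MW-2−MW-1 = (-135, 210, +0.6); MW-3−MW-1 = (-50, -40, -0.3).
Determinant of the coordinate differences = (-135)·(-40) − (-50)·210 = 15900.
∂h/∂x = [(+0.6)·(-40) − (-0.3)·210] / 15900 = +0.002453
∂h/∂y = [(-135)·(-0.3) − (-50)·(+0.6)] / 15900 = +0.004434
Flow direction (−∇h) has components (-0.002453 E, -0.004434 N).
Azimuth = atan2(E, N) = atan2(-0.002453, -0.004434) = 209.0° ≈ 209°.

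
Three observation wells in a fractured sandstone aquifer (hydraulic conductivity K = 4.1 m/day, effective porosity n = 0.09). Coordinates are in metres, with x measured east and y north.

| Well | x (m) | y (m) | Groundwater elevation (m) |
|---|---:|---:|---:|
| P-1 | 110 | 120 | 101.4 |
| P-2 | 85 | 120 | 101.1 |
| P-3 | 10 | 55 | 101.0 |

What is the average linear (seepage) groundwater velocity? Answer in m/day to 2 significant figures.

Taking P-1 as reference: P-2−P-1 = (-25, 0, -0.3); P-3−P-1 = (-100, -65, -0.4).
Determinant of the coordinate differences = (-25)·(-65) − (-100)·0 = 1625.
∂h/∂x = [(-0.3)·(-65) − (-0.4)·0] / 1625 = +0.01200
∂h/∂y = [(-25)·(-0.4) − (-100)·(-0.3)] / 1625 = -0.01231
|∇h| = √(0.01200² + -0.01231²) = 0.01719
Seepage velocity v = K·i/n = 4.1 × 0.01719 / 0.09 = 0.7831 m/day.

0.78 m/day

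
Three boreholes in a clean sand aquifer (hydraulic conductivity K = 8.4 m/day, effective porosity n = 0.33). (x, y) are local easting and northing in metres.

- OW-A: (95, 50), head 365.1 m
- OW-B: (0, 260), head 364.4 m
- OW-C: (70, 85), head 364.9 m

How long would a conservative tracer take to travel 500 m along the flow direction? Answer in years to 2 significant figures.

Taking OW-A as reference: OW-B−OW-A = (-95, 210, -0.7); OW-C−OW-A = (-25, 35, -0.2).
Solve a·Δx + b·Δy = Δh: det = (-95)·35 − (-25)·210 = 1925.
∂h/∂x = [(-0.7)·35 − (-0.2)·210] / 1925 = +0.009091
∂h/∂y = [(-95)·(-0.2) − (-25)·(-0.7)] / 1925 = +0.0007792
|∇h| = √(0.009091² + 0.0007792²) = 0.009124
Seepage velocity v = K·i/n = 8.4 × 0.009124 / 0.33 = 0.2322 m/day.
t = 500 / 0.2322 = 2153 days = 5.89 years.

5.9 years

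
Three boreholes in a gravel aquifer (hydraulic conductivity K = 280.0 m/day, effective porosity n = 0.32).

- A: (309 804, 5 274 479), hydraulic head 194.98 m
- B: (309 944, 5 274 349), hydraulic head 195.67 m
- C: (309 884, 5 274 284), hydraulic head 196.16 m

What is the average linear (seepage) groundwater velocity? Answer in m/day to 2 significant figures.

5.8 m/day

With h = a·x + b·y + c and A as origin, the differences give:
  140·a + (-130)·b = +0.69
  80·a + (-195)·b = +1.18
Eliminate b (×(-195) and ×(-130), subtract): -16900·a = 18.850 → a = ∂h/∂x = -0.001115
Back-substitute: b = ∂h/∂y = -0.006509.
|∇h| = √(-0.001115² + -0.006509²) = 0.006604
Seepage velocity v = K·i/n = 280.0 × 0.006604 / 0.32 = 5.778 m/day.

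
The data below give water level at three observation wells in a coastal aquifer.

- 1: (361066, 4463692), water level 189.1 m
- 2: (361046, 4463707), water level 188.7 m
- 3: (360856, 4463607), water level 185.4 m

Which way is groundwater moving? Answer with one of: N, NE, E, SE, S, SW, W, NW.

Differences from 1: to 2 (Δx, Δy, Δh) = (-20, 15, -0.4); to 3 = (-210, -85, -3.7).
Solve a·Δx + b·Δy = Δh: det = (-20)·(-85) − (-210)·15 = 4850.
∂h/∂x = [(-0.4)·(-85) − (-3.7)·15] / 4850 = +0.01845
∂h/∂y = [(-20)·(-3.7) − (-210)·(-0.4)] / 4850 = -0.002062
Flow = −∇h = (-0.01845 east, +0.002062 north), which points west.

W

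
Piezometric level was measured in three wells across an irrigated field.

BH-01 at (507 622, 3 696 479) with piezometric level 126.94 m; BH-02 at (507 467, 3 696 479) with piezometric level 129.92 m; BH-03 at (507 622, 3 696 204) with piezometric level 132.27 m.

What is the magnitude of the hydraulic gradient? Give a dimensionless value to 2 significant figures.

∂h/∂x = (129.92 − 126.94) / (507467 − 507622) = -0.01923
∂h/∂y = (132.27 − 126.94) / (3696204 − 3696479) = -0.01938
|∇h| = √(-0.01923² + -0.01938²) = 0.0273

0.027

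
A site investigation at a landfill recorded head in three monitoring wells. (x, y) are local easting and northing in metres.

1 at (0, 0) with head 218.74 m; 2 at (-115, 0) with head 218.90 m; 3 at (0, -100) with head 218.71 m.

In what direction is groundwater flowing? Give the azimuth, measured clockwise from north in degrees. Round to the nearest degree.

102°

∂h/∂x = (218.90 − 218.74) / (-115 − 0) = -0.001391
∂h/∂y = (218.71 − 218.74) / (-100 − 0) = +0.0003000
Flow direction (−∇h) has components (+0.001391 E, -0.0003000 N).
Azimuth = atan2(E, N) = atan2(+0.001391, -0.0003000) = 102.2° ≈ 102°.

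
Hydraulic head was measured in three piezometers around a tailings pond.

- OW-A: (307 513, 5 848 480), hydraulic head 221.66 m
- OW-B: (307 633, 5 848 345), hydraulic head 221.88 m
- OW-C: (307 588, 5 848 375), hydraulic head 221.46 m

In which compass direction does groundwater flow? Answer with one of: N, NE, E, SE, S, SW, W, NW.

SW

With h = a·x + b·y + c and OW-A as origin, the differences give:
  120·a + (-135)·b = +0.22
  75·a + (-105)·b = -0.20
Eliminate b (×(-105) and ×(-135), subtract): -2475·a = -50.100 → a = ∂h/∂x = +0.02024
Back-substitute: b = ∂h/∂y = +0.01636.
Flow = −∇h = (-0.02024 east, -0.01636 north), which points southwest.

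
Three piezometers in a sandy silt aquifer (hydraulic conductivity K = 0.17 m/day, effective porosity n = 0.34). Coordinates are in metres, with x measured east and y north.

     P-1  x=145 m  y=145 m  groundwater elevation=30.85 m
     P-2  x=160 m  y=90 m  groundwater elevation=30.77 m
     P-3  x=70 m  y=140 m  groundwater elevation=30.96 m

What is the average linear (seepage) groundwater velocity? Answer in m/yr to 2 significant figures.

0.34 m/yr

With h = a·x + b·y + c and P-1 as origin, the differences give:
  15·a + (-55)·b = -0.08
  (-75)·a + (-5)·b = +0.11
Eliminate b (×(-5) and ×(-55), subtract): -4200·a = 6.450 → a = ∂h/∂x = -0.001536
Back-substitute: b = ∂h/∂y = +0.001036.
|∇h| = √(-0.001536² + 0.001036²) = 0.001853
Seepage velocity v = K·i/n = 0.17 × 0.001853 / 0.34 = 0.0009265 m/day = 0.3384 m/yr.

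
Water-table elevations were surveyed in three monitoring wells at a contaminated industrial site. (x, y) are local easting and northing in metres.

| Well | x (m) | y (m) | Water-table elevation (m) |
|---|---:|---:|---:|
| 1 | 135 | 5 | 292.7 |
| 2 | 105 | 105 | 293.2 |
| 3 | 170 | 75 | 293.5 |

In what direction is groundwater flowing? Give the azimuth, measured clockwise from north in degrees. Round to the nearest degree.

227°

With h = a·x + b·y + c and 1 as origin, the differences give:
  (-30)·a + 100·b = +0.5
  35·a + 70·b = +0.8
Eliminate b (×70 and ×100, subtract): -5600·a = -45.00 → a = ∂h/∂x = +0.008036
Back-substitute: b = ∂h/∂y = +0.007411.
Flow direction (−∇h) has components (-0.008036 E, -0.007411 N).
Azimuth = atan2(E, N) = atan2(-0.008036, -0.007411) = 227.3° ≈ 227°.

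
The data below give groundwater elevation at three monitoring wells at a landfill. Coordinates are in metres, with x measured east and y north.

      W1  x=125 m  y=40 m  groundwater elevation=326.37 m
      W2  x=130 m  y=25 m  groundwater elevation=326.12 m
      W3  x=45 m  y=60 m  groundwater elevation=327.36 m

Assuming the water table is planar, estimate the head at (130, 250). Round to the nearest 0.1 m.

With h = a·x + b·y + c and W1 as origin, the differences give:
  5·a + (-15)·b = -0.25
  (-80)·a + 20·b = +0.99
Eliminate b (×20 and ×(-15), subtract): -1100·a = 9.850 → a = ∂h/∂x = -0.008955
Back-substitute: b = ∂h/∂y = +0.01368.
h(130, 250) = 326.37 + (-0.008955)·(5) + (+0.01368)·(210) = 326.37 -0.045 +2.873 = 329.198 m.

329.2 m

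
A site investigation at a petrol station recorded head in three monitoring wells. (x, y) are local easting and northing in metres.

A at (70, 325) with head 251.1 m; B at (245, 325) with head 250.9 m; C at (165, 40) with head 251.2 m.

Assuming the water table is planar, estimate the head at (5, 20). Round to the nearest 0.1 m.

Taking A as reference: B−A = (175, 0, -0.2); C−A = (95, -285, +0.1).
Solve a·Δx + b·Δy = Δh: det = 175·(-285) − 95·0 = -49875.
∂h/∂x = [(-0.2)·(-285) − (+0.1)·0] / -49875 = -0.001143
∂h/∂y = [175·(+0.1) − 95·(-0.2)] / -49875 = -0.0007318
h(5, 20) = 251.1 + (-0.001143)·(-65) + (-0.0007318)·(-305) = 251.1 +0.074 +0.223 = 251.397 m.

251.4 m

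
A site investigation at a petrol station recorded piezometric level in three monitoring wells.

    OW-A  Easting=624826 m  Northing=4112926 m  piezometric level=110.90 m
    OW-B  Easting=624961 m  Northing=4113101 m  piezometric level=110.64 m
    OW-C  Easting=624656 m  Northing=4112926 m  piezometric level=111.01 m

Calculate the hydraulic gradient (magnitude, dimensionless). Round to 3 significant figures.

Three-point gradient (reference OW-A): Δ to OW-B = (135, 175, -0.26), Δ to OW-C = (-170, 0, +0.11).
∂h/∂x = -0.0006471, ∂h/∂y = -0.0009866 (det = 29750).
|∇h| = √(-0.0006471² + -0.0009866²) = 0.00118

0.00118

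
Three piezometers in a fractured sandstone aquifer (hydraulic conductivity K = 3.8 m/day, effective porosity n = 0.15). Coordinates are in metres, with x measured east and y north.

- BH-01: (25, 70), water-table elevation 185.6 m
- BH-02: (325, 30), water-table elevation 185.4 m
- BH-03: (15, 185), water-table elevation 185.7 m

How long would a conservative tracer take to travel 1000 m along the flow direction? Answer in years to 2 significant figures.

110 years

Taking BH-01 as reference: BH-02−BH-01 = (300, -40, -0.2); BH-03−BH-01 = (-10, 115, +0.1).
Solve a·Δx + b·Δy = Δh: det = 300·115 − (-10)·(-40) = 34100.
∂h/∂x = [(-0.2)·115 − (+0.1)·(-40)] / 34100 = -0.0005572
∂h/∂y = [300·(+0.1) − (-10)·(-0.2)] / 34100 = +0.0008211
|∇h| = √(-0.0005572² + 0.0008211²) = 0.0009923
Seepage velocity v = K·i/n = 3.8 × 0.0009923 / 0.15 = 0.02514 m/day.
t = 1000 / 0.02514 = 3.978e+04 days = 109 years.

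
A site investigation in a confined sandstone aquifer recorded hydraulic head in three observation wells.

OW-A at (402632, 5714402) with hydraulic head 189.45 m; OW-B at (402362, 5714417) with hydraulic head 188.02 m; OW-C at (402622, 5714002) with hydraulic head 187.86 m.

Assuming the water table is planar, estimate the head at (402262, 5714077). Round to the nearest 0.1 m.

Differences from OW-A: to OW-B (Δx, Δy, Δh) = (-270, 15, -1.43); to OW-C = (-10, -400, -1.59).
Determinant of the coordinate differences = (-270)·(-400) − (-10)·15 = 108150.
∂h/∂x = [(-1.43)·(-400) − (-1.59)·15] / 108150 = +0.005509
∂h/∂y = [(-270)·(-1.59) − (-10)·(-1.43)] / 108150 = +0.003837
h(402262, 5714077) = 189.45 + (+0.005509)·(-370) + (+0.003837)·(-325) = 189.45 -2.039 -1.247 = 186.164 m.

186.2 m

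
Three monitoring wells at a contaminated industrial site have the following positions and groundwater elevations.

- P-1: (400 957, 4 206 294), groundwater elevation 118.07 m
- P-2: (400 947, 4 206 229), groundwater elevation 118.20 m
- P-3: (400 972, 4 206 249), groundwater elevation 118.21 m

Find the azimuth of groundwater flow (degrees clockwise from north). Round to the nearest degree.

Taking P-1 as reference: P-2−P-1 = (-10, -65, +0.13); P-3−P-1 = (15, -45, +0.14).
Solve a·Δx + b·Δy = Δh: det = (-10)·(-45) − 15·(-65) = 1425.
∂h/∂x = [(+0.13)·(-45) − (+0.14)·(-65)] / 1425 = +0.002281
∂h/∂y = [(-10)·(+0.14) − 15·(+0.13)] / 1425 = -0.002351
Flow direction (−∇h) has components (-0.002281 E, +0.002351 N).
Azimuth = atan2(E, N) = atan2(-0.002281, +0.002351) = 315.9° ≈ 316°.

316°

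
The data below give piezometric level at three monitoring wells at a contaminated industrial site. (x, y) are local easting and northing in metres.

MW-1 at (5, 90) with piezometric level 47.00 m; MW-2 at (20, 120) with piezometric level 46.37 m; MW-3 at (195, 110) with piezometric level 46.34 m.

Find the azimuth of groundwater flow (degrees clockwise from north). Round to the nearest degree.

Taking MW-1 as reference: MW-2−MW-1 = (15, 30, -0.63); MW-3−MW-1 = (190, 20, -0.66).
Solve a·Δx + b·Δy = Δh: det = 15·20 − 190·30 = -5400.
∂h/∂x = [(-0.63)·20 − (-0.66)·30] / -5400 = -0.001333
∂h/∂y = [15·(-0.66) − 190·(-0.63)] / -5400 = -0.02033
Flow direction (−∇h) has components (+0.001333 E, +0.02033 N).
Azimuth = atan2(E, N) = atan2(+0.001333, +0.02033) = 3.8° ≈ 004°.

004°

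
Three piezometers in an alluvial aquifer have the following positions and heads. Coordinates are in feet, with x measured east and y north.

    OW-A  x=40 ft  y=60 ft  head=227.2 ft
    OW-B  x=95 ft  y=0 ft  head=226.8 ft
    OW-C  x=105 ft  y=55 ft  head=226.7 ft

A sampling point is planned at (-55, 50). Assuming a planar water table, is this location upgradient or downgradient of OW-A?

upgradient

With h = a·x + b·y + c and OW-A as origin, the differences give:
  55·a + (-60)·b = -0.4
  65·a + (-5)·b = -0.5
Eliminate b (×(-5) and ×(-60), subtract): 3625·a = -28.00 → a = ∂h/∂x = -0.007724
Back-substitute: b = ∂h/∂y = -0.0004138.
Head at (-55, 50) = 227.2 + (-0.007724)·(-95) + (-0.0004138)·(-10) = 227.94 ft.
That is higher than the 227.2 ft at OW-A, so the point is upgradient.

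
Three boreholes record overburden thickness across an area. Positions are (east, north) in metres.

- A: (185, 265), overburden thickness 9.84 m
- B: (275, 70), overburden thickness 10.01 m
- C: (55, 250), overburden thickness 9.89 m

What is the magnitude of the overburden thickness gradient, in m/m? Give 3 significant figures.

Differences from A: to B (Δx, Δy, Δh) = (90, -195, +0.17); to C = (-130, -15, +0.05).
Determinant of the coordinate differences = 90·(-15) − (-130)·(-195) = -26700.
∂d/∂x = [(+0.17)·(-15) − (+0.05)·(-195)] / -26700 = -0.0002697
∂d/∂y = [90·(+0.05) − (-130)·(+0.17)] / -26700 = -0.0009963
|∇f| = √(-0.0002697² + -0.0009963²) = 0.001032 m/m

0.00103 m/m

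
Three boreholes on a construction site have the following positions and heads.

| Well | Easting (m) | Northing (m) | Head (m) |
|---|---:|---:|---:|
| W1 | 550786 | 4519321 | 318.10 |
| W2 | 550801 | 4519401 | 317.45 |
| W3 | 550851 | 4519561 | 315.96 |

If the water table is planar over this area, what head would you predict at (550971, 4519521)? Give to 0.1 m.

315.1 m

Differences from W1: to W2 (Δx, Δy, Δh) = (15, 80, -0.65); to W3 = (65, 240, -2.14).
Determinant of the coordinate differences = 15·240 − 65·80 = -1600.
∂h/∂x = [(-0.65)·240 − (-2.14)·80] / -1600 = -0.009500
∂h/∂y = [15·(-2.14) − 65·(-0.65)] / -1600 = -0.006344
h(550971, 4519521) = 318.10 + (-0.009500)·(185) + (-0.006344)·(200) = 318.10 -1.757 -1.269 = 315.074 m.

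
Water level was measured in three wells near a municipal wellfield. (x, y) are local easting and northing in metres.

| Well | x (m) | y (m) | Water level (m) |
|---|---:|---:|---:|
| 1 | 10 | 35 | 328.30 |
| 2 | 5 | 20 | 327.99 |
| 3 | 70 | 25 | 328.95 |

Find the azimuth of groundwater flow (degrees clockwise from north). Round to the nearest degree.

220°

Differences from 1: to 2 (Δx, Δy, Δh) = (-5, -15, -0.31); to 3 = (60, -10, +0.65).
Determinant of the coordinate differences = (-5)·(-10) − 60·(-15) = 950.
∂h/∂x = [(-0.31)·(-10) − (+0.65)·(-15)] / 950 = +0.01353
∂h/∂y = [(-5)·(+0.65) − 60·(-0.31)] / 950 = +0.01616
Flow direction (−∇h) has components (-0.01353 E, -0.01616 N).
Azimuth = atan2(E, N) = atan2(-0.01353, -0.01616) = 219.9° ≈ 220°.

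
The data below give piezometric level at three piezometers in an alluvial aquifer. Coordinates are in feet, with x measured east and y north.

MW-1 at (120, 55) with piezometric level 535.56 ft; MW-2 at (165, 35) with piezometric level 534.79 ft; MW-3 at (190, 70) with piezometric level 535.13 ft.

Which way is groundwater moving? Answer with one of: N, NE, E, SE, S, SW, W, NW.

SE

With h = a·x + b·y + c and MW-1 as origin, the differences give:
  45·a + (-20)·b = -0.77
  70·a + 15·b = -0.43
Eliminate b (×15 and ×(-20), subtract): 2075·a = -20.150 → a = ∂h/∂x = -0.009711
Back-substitute: b = ∂h/∂y = +0.01665.
Flow = −∇h = (+0.009711 east, -0.01665 north), which points southeast.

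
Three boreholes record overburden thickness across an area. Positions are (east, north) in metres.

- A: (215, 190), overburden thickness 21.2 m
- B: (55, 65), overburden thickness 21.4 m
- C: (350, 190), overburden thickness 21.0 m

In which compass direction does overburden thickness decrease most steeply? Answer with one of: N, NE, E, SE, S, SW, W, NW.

Taking A as reference: B−A = (-160, -125, +0.2); C−A = (135, 0, -0.2).
Determinant of the coordinate differences = (-160)·0 − 135·(-125) = 16875.
∂d/∂x = [(+0.2)·0 − (-0.2)·(-125)] / 16875 = -0.001481
∂d/∂y = [(-160)·(-0.2) − 135·(+0.2)] / 16875 = +0.0002963
Steepest decrease is along −∇f = (+0.001481 E, -0.0002963 N) → east.

E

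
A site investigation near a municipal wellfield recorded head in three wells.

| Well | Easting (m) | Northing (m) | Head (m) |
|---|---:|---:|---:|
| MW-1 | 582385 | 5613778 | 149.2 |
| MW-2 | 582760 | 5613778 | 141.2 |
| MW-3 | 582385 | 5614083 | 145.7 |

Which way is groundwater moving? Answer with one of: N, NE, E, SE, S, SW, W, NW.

∂h/∂x = (141.2 − 149.2) / (582760 − 582385) = -0.02133
∂h/∂y = (145.7 − 149.2) / (5614083 − 5613778) = -0.01148
Flow = −∇h = (+0.02133 east, +0.01148 north), which points northeast.

NE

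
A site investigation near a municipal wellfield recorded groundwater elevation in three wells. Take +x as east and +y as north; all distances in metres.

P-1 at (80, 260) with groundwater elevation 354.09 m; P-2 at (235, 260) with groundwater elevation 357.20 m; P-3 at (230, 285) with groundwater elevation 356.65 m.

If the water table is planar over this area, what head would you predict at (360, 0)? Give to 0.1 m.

With h = a·x + b·y + c and P-1 as origin, the differences give:
  155·a + 0·b = +3.11
  150·a + 25·b = +2.56
Eliminate b (×25 and ×0, subtract): 3875·a = 77.750 → a = ∂h/∂x = +0.02006
Back-substitute: b = ∂h/∂y = -0.01799.
h(360, 0) = 354.09 + (+0.02006)·(280) + (-0.01799)·(-260) = 354.09 +5.618 +4.677 = 364.385 m.

364.4 m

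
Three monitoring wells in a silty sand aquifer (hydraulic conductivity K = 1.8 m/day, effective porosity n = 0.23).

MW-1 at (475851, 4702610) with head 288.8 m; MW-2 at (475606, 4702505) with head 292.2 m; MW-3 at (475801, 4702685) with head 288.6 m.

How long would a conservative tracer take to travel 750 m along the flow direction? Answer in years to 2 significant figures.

19 years

Three-point gradient (reference MW-1): Δ to MW-2 = (-245, -105, +3.4), Δ to MW-3 = (-50, 75, -0.2).
∂h/∂x = -0.009905, ∂h/∂y = -0.009270 (det = -23625).
|∇h| = √(-0.009905² + -0.009270²) = 0.01357
Seepage velocity v = K·i/n = 1.8 × 0.01357 / 0.23 = 0.1062 m/day.
t = 750 / 0.1062 = 7062 days = 19.3 years.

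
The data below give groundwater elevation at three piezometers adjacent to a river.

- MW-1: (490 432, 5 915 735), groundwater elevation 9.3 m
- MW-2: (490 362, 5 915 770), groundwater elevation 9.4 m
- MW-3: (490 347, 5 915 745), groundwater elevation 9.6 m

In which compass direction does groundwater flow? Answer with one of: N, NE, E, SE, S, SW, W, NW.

Taking MW-1 as reference: MW-2−MW-1 = (-70, 35, +0.1); MW-3−MW-1 = (-85, 10, +0.3).
Determinant of the coordinate differences = (-70)·10 − (-85)·35 = 2275.
∂h/∂x = [(+0.1)·10 − (+0.3)·35] / 2275 = -0.004176
∂h/∂y = [(-70)·(+0.3) − (-85)·(+0.1)] / 2275 = -0.005495
Flow = −∇h = (+0.004176 east, +0.005495 north), which points northeast.

NE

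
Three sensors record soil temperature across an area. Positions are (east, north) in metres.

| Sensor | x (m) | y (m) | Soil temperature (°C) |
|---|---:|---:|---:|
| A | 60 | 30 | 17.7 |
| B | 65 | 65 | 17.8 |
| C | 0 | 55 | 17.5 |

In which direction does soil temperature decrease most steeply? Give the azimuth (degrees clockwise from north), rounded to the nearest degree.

Differences from A: to B (Δx, Δy, Δh) = (5, 35, +0.1); to C = (-60, 25, -0.2).
Determinant of the coordinate differences = 5·25 − (-60)·35 = 2225.
∂T/∂x = [(+0.1)·25 − (-0.2)·35] / 2225 = +0.004270
∂T/∂y = [5·(-0.2) − (-60)·(+0.1)] / 2225 = +0.002247
Steepest decrease is along −∇f: components (-0.004270 E, -0.002247 N).
Azimuth = atan2(-0.004270, -0.002247) = 242.2° ≈ 242°.

242°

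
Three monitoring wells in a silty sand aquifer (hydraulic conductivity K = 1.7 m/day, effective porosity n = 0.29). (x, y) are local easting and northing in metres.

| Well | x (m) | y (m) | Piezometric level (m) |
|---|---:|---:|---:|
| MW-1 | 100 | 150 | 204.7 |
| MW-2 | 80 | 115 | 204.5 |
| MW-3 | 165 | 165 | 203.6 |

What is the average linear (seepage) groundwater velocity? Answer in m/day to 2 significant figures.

Taking MW-1 as reference: MW-2−MW-1 = (-20, -35, -0.2); MW-3−MW-1 = (65, 15, -1.1).
Solve a·Δx + b·Δy = Δh: det = (-20)·15 − 65·(-35) = 1975.
∂h/∂x = [(-0.2)·15 − (-1.1)·(-35)] / 1975 = -0.02101
∂h/∂y = [(-20)·(-1.1) − 65·(-0.2)] / 1975 = +0.01772
|∇h| = √(-0.02101² + 0.01772²) = 0.02748
Seepage velocity v = K·i/n = 1.7 × 0.02748 / 0.29 = 0.1611 m/day.

0.16 m/day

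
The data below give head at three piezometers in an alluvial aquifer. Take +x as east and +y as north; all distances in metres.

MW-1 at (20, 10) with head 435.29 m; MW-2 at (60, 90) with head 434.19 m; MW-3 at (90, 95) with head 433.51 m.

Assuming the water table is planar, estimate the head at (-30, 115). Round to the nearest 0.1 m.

With h = a·x + b·y + c and MW-1 as origin, the differences give:
  40·a + 80·b = -1.10
  70·a + 85·b = -1.78
Eliminate b (×85 and ×80, subtract): -2200·a = 48.900 → a = ∂h/∂x = -0.02223
Back-substitute: b = ∂h/∂y = -0.002636.
h(-30, 115) = 435.29 + (-0.02223)·(-50) + (-0.002636)·(105) = 435.29 +1.111 -0.277 = 436.125 m.

436.1 m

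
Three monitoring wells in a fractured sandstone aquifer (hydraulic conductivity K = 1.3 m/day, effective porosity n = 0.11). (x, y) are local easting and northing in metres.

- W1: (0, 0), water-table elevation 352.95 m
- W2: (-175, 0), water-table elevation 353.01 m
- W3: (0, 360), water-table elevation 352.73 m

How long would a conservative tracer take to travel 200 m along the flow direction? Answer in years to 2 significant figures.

66 years

∂h/∂x = (353.01 − 352.95) / (-175 − 0) = -0.0003429
∂h/∂y = (352.73 − 352.95) / (360 − 0) = -0.0006111
|∇h| = √(-0.0003429² + -0.0006111²) = 0.0007007
Seepage velocity v = K·i/n = 1.3 × 0.0007007 / 0.11 = 0.008281 m/day.
t = 200 / 0.008281 = 2.415e+04 days = 66.1 years.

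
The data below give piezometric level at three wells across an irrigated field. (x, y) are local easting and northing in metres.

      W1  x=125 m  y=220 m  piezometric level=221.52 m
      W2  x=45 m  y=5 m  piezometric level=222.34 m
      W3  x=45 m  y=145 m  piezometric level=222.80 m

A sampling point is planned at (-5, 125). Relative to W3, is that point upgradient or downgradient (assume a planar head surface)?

upgradient

Differences from W1: to W2 (Δx, Δy, Δh) = (-80, -215, +0.82); to W3 = (-80, -75, +1.28).
Determinant of the coordinate differences = (-80)·(-75) − (-80)·(-215) = -11200.
∂h/∂x = [(+0.82)·(-75) − (+1.28)·(-215)] / -11200 = -0.01908
∂h/∂y = [(-80)·(+1.28) − (-80)·(+0.82)] / -11200 = +0.003286
Head at (-5, 125) = 221.52 + (-0.01908)·(-130) + (+0.003286)·(-95) = 223.69 m.
That is higher than the 222.80 m at W3, so the point is upgradient.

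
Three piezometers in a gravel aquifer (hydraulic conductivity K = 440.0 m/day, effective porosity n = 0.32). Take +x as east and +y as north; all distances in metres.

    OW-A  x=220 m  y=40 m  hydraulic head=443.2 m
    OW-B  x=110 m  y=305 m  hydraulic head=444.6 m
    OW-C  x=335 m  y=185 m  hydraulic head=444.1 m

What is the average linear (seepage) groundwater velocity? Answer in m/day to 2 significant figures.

7.8 m/day

With h = a·x + b·y + c and OW-A as origin, the differences give:
  (-110)·a + 265·b = +1.4
  115·a + 145·b = +0.9
Eliminate b (×145 and ×265, subtract): -46425·a = -35.50 → a = ∂h/∂x = +0.0007647
Back-substitute: b = ∂h/∂y = +0.005600.
|∇h| = √(0.0007647² + 0.005600²) = 0.005652
Seepage velocity v = K·i/n = 440.0 × 0.005652 / 0.32 = 7.771 m/day.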